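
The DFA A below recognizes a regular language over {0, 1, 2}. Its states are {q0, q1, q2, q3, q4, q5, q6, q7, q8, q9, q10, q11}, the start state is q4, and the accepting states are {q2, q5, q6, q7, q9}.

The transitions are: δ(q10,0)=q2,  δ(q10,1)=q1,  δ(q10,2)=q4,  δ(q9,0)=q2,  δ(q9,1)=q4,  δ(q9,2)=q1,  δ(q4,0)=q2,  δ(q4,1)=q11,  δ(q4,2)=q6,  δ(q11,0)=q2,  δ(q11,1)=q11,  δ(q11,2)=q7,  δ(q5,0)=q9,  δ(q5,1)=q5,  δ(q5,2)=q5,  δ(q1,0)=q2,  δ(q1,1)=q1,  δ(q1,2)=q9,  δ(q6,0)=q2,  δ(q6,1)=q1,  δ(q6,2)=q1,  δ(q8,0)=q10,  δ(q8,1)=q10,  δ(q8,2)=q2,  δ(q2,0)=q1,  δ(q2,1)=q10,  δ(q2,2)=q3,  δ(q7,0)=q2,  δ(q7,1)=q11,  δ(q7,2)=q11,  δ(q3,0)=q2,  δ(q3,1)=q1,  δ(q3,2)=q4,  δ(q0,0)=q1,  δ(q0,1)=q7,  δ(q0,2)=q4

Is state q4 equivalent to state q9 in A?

No

Reachable states from the start: {q1,q2,q3,q4,q6,q7,q9,q10,q11}. Unreachable: {q0,q5,q8} — drop them.
P0 = {q2,q6,q7,q9} | {q1,q3,q4,q10,q11}.
Split {q2,q6,q7,q9} by δ(·,0) → {q6,q7,q9} and {q2}.
Split {q1,q3,q4,q10,q11} by δ(·,2) → {q1,q4,q11} and {q3,q10}.
No further refinement is possible. Final partition (4 blocks): {q6,q7,q9} | {q1,q4,q11} | {q2} | {q3,q10}.
q4 and q9 end up in different blocks, so they are distinguishable. For instance, the string 'ε' is accepted from only q9.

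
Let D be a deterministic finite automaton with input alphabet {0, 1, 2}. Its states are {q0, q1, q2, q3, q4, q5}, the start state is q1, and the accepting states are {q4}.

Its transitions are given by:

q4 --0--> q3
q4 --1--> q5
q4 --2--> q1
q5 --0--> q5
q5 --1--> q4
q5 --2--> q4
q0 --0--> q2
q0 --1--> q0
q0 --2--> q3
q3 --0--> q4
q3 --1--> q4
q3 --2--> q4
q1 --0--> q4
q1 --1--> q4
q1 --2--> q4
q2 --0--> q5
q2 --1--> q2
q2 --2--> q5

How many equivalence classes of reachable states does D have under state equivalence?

3

States {q0,q2} cannot be reached from the start state, so discard them.
Initial partition by acceptance: {q4} | {q1,q3,q5}.
On input 0, block {q1,q3,q5} splits into {q1,q3} and {q5}.
The partition is now stable with 3 blocks: {q4} | {q1,q3} | {q5}.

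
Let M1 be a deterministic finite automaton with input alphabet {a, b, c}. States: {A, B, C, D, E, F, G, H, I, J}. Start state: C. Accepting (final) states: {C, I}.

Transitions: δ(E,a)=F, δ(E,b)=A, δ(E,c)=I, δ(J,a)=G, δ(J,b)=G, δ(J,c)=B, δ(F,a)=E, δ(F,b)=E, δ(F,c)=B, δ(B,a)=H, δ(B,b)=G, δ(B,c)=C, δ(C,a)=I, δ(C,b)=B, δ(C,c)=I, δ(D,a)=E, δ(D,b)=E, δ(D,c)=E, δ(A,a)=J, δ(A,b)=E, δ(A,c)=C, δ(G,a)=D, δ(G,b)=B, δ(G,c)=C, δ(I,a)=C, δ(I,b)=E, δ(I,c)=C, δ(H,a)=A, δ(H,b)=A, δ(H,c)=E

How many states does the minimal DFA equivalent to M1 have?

3

P0 = {C,I} | {A,B,D,E,F,G,H,J}.
Split {A,B,D,E,F,G,H,J} by δ(·,c) → {A,B,E,G} and {D,F,H,J}.
No further refinement is possible. Final partition (3 blocks): {C,I} | {A,B,E,G} | {D,F,H,J}.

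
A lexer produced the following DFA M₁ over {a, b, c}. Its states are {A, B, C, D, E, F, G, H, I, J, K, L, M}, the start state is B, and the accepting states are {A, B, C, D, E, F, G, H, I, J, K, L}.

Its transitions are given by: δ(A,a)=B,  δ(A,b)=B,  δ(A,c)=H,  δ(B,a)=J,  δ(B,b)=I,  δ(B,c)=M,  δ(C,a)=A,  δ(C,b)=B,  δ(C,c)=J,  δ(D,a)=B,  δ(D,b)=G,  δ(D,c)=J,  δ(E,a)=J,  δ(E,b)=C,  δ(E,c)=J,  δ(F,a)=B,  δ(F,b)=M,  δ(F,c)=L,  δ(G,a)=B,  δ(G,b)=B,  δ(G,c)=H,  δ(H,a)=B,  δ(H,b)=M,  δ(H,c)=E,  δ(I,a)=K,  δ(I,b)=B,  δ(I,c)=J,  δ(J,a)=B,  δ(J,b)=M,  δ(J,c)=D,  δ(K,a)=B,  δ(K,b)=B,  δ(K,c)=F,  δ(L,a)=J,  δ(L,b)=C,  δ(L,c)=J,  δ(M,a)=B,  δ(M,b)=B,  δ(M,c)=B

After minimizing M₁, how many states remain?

Every state is reachable, so we keep all 13.
P0 = {A,B,C,D,E,F,G,H,I,J,K,L} | {M}.
Split {A,B,C,D,E,F,G,H,I,J,K,L} by δ(·,b) → {A,B,C,D,E,G,I,K,L} and {F,H,J}.
Refine {A,B,C,D,E,G,I,K,L} on symbol a: members go to different blocks, giving {A,C,D,G,I,K} and {B,E,L}.
Split {A,C,D,G,I,K} by δ(·,a) → {A,D,G,K} and {C,I}.
Split {A,D,G,K} by δ(·,b) → {A,G,K} and {D}.
Refine {F,H,J} on symbol c: members go to different blocks, giving {F,H} and {J}.
Refine {B,E,L} on symbol c: members go to different blocks, giving {E,L} and {B}.
Stable partition: {A,G,K} | {M} | {F,H} | {E,L} | {C,I} | {D} | {J} | {B} — 8 equivalence classes.

8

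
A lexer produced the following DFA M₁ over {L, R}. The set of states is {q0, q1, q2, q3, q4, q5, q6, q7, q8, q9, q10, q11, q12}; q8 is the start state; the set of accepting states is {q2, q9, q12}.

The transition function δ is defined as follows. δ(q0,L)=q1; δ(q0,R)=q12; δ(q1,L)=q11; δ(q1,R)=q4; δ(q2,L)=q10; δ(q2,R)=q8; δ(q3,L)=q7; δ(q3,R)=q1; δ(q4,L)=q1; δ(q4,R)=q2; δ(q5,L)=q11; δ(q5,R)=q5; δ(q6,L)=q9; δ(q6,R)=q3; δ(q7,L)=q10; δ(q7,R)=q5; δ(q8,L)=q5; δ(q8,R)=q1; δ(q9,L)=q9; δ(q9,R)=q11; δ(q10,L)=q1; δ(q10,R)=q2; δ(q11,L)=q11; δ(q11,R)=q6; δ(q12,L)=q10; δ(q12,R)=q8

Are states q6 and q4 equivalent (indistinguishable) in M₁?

Reachable states from the start: {q1,q2,q3,q4,q5,q6,q7,q8,q9,q10,q11}. Unreachable: {q0,q12} — drop them.
Initial partition by acceptance: {q2,q9} | {q1,q3,q4,q5,q6,q7,q8,q10,q11}.
Refine {q2,q9} on symbol L: members go to different blocks, giving {q2} and {q9}.
Refine {q1,q3,q4,q5,q6,q7,q8,q10,q11} on symbol L: members go to different blocks, giving {q1,q3,q4,q5,q7,q8,q10,q11} and {q6}.
Refine {q1,q3,q4,q5,q7,q8,q10,q11} on symbol R: members go to different blocks, giving {q1,q3,q5,q7,q8} and {q4,q10} and {q11}.
Split {q1,q3,q5,q7,q8} by δ(·,L) → {q1,q5} and {q3,q8} and {q7}.
On input R, block {q1,q5} splits into {q1} and {q5}.
On input L, block {q3,q8} splits into {q3} and {q8}.
The partition is now stable with 10 blocks: {q2} | {q1} | {q9} | {q6} | {q4,q10} | {q11} | {q3} | {q7} | {q5} | {q8}.
q6 and q4 end up in different blocks, so they are distinguishable. For instance, the string 'L' is accepted from only q6.

No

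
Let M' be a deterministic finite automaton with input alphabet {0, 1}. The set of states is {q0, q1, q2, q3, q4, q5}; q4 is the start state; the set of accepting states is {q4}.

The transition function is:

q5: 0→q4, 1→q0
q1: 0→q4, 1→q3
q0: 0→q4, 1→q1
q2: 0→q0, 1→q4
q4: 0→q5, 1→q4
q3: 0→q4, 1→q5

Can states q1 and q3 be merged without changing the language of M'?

Yes

Reachable states from the start: {q0,q1,q3,q4,q5}. Unreachable: {q2} — drop them.
Start with accepting vs non-accepting: {q4} | {q0,q1,q3,q5}.
Stable partition: {q4} | {q0,q1,q3,q5} — 2 equivalence classes.
q1 and q3 lie in the same block of the stable partition, so they are equivalent — no string distinguishes them.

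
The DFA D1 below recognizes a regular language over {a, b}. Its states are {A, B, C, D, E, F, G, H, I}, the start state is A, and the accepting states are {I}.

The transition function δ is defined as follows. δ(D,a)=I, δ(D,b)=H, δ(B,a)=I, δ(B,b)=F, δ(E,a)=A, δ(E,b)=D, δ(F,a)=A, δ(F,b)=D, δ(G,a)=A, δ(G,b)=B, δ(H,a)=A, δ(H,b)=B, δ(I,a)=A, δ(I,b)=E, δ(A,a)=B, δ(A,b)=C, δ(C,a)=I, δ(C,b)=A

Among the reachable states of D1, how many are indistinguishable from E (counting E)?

3

Reachable states from the start: {A,B,C,D,E,F,H,I}. Unreachable: {G} — drop them.
P0 = {I} | {A,B,C,D,E,F,H}.
On input a, block {A,B,C,D,E,F,H} splits into {A,E,F,H} and {B,C,D}.
Refine {A,E,F,H} on symbol a: members go to different blocks, giving {E,F,H} and {A}.
Refine {B,C,D} on symbol b: members go to different blocks, giving {B,D} and {C}.
No further refinement is possible. Final partition (5 blocks): {I} | {E,F,H} | {B,D} | {A} | {C}.
State E belongs to the block {E,F,H}, which has 3 states.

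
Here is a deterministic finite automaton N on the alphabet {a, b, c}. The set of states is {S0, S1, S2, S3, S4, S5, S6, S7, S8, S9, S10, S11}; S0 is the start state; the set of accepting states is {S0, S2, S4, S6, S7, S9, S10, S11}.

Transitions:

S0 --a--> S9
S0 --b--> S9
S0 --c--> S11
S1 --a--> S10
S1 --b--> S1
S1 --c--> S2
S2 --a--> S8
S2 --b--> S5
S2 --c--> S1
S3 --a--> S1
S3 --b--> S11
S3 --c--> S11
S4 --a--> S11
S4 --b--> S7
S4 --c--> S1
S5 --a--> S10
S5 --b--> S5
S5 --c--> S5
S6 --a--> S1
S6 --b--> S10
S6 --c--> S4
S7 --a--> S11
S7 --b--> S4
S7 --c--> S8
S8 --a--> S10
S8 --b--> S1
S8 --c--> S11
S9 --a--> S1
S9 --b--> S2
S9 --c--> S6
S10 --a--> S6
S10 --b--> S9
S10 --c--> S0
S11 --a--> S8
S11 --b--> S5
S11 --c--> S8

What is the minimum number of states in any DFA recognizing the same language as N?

First remove the unreachable states {S3}; 11 states remain.
P0 = {S0,S2,S4,S6,S7,S9,S10,S11} | {S1,S5,S8}.
On input a, block {S0,S2,S4,S6,S7,S9,S10,S11} splits into {S0,S4,S7,S10} and {S2,S6,S9,S11}.
Refine {S0,S4,S7,S10} on symbol b: members go to different blocks, giving {S0,S10} and {S4,S7}.
Refine {S0,S10} on symbol c: members go to different blocks, giving {S0} and {S10}.
On input c, block {S1,S5,S8} splits into {S1,S8} and {S5}.
On input b, block {S2,S6,S9,S11} splits into {S2,S11} and {S6} and {S9}.
The partition is now stable with 8 blocks: {S0} | {S1,S8} | {S2,S11} | {S4,S7} | {S10} | {S5} | {S6} | {S9}.

8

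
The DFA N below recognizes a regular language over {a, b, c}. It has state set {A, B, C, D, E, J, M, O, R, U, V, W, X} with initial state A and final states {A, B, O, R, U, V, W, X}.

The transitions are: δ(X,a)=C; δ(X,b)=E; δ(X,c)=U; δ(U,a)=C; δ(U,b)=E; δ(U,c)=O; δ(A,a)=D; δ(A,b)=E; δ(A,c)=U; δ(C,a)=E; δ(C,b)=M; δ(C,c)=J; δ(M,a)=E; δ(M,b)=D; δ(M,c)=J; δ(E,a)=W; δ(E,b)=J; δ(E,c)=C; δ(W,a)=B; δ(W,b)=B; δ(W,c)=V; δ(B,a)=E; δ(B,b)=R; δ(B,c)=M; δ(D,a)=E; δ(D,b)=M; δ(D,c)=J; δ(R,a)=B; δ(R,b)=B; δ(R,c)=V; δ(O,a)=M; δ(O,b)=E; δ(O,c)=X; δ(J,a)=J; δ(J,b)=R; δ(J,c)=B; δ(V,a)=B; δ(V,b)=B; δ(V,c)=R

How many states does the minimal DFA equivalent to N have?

Start with accepting vs non-accepting: {A,B,O,R,U,V,W,X} | {C,D,E,J,M}.
On input a, block {A,B,O,R,U,V,W,X} splits into {A,B,O,U,X} and {R,V,W}.
On input b, block {A,B,O,U,X} splits into {A,O,U,X} and {B}.
Split {C,D,E,J,M} by δ(·,a) → {C,D,J,M} and {E}.
On input a, block {C,D,J,M} splits into {C,D,M} and {J}.
The partition is now stable with 6 blocks: {A,O,U,X} | {C,D,M} | {R,V,W} | {B} | {E} | {J}.

6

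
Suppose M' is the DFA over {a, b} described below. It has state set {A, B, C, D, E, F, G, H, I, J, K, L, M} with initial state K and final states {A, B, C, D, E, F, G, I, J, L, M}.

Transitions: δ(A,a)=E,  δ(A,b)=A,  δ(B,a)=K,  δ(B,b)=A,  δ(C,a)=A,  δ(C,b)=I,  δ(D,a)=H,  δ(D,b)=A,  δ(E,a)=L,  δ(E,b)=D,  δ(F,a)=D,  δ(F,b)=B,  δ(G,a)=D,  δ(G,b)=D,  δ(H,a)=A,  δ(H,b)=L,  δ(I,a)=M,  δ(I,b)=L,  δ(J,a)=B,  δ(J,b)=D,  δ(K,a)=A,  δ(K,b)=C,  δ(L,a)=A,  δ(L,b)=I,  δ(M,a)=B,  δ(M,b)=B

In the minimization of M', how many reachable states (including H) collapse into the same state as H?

2

Reachable states from the start: {A,B,C,D,E,H,I,K,L,M}. Unreachable: {F,G,J} — drop them.
Start with accepting vs non-accepting: {A,B,C,D,E,I,L,M} | {H,K}.
Split {A,B,C,D,E,I,L,M} by δ(·,a) → {A,C,E,I,L,M} and {B,D}.
On input a, block {A,C,E,I,L,M} splits into {A,C,E,I,L} and {M}.
Split {A,C,E,I,L} by δ(·,a) → {A,C,E,L} and {I}.
On input b, block {A,C,E,L} splits into {C,L} and {A} and {E}.
Stable partition: {C,L} | {H,K} | {B,D} | {M} | {I} | {A} | {E} — 7 equivalence classes.
The equivalence class containing H is {H,K}, of size 2.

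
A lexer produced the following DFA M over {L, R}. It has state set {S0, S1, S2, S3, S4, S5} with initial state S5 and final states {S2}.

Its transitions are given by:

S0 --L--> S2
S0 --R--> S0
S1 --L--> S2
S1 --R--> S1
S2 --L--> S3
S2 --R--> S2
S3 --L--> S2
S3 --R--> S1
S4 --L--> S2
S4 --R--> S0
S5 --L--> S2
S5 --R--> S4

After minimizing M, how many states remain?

Every state is reachable, so we keep all 6.
Initial partition by acceptance: {S2} | {S0,S1,S3,S4,S5}.
The partition is now stable with 2 blocks: {S2} | {S0,S1,S3,S4,S5}.

2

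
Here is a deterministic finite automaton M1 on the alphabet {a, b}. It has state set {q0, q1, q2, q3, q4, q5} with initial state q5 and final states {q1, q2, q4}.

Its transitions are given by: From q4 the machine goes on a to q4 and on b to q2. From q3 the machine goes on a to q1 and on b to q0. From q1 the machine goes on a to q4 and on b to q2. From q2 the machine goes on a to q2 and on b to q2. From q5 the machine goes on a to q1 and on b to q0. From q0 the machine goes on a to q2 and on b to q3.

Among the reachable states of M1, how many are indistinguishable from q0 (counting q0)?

3

Every state is reachable, so we keep all 6.
Start with accepting vs non-accepting: {q1,q2,q4} | {q0,q3,q5}.
The partition is now stable with 2 blocks: {q1,q2,q4} | {q0,q3,q5}.
State q0 belongs to the block {q0,q3,q5}, which has 3 states.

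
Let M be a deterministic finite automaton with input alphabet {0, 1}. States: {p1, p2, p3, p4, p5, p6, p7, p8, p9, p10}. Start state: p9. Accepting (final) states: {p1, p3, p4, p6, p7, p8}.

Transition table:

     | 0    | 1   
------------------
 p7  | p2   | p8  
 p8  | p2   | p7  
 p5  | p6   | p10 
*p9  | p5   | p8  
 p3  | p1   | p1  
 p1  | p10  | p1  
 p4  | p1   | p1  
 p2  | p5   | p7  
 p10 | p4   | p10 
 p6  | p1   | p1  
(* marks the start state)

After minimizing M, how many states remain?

Reachable states from the start: {p1,p2,p4,p5,p6,p7,p8,p9,p10}. Unreachable: {p3} — drop them.
Initial partition by acceptance: {p1,p4,p6,p7,p8} | {p2,p5,p9,p10}.
Split {p1,p4,p6,p7,p8} by δ(·,0) → {p1,p7,p8} and {p4,p6}.
On input 0, block {p2,p5,p9,p10} splits into {p2,p9} and {p5,p10}.
On input 0, block {p1,p7,p8} splits into {p7,p8} and {p1}.
The partition is now stable with 5 blocks: {p7,p8} | {p2,p9} | {p4,p6} | {p5,p10} | {p1}.

5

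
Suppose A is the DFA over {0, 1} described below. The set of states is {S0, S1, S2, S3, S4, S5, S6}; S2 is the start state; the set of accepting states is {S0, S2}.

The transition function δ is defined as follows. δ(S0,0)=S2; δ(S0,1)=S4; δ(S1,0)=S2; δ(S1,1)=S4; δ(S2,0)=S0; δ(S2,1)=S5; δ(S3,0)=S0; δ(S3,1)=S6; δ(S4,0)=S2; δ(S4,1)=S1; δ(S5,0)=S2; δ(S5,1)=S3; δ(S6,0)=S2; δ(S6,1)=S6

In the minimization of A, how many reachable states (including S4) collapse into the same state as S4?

5

All states are reachable from the start state.
Start with accepting vs non-accepting: {S0,S2} | {S1,S3,S4,S5,S6}.
No further refinement is possible. Final partition (2 blocks): {S0,S2} | {S1,S3,S4,S5,S6}.
The equivalence class containing S4 is {S1,S3,S4,S5,S6}, of size 5.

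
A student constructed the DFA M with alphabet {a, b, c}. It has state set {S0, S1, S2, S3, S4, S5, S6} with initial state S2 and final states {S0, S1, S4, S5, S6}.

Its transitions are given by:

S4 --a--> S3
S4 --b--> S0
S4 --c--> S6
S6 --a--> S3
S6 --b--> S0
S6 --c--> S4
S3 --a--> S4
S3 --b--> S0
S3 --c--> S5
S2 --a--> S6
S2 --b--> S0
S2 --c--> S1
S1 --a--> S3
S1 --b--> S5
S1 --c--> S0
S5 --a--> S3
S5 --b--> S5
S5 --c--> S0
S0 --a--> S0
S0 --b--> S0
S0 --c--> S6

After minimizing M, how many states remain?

4

Every state is reachable, so we keep all 7.
Initial partition by acceptance: {S0,S1,S4,S5,S6} | {S2,S3}.
Split {S0,S1,S4,S5,S6} by δ(·,a) → {S1,S4,S5,S6} and {S0}.
Refine {S1,S4,S5,S6} on symbol b: members go to different blocks, giving {S1,S5} and {S4,S6}.
Stable partition: {S1,S5} | {S2,S3} | {S0} | {S4,S6} — 4 equivalence classes.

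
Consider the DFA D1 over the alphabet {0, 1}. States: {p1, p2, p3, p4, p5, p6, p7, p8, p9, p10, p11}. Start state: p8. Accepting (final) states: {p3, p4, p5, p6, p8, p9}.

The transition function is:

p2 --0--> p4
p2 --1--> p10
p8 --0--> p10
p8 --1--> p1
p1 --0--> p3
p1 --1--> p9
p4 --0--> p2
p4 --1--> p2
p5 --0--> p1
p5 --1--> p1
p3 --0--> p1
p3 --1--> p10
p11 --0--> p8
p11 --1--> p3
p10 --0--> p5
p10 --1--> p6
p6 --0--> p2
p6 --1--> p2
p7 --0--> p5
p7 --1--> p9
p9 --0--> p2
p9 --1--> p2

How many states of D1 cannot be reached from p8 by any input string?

Starting at p8 and following transitions, the reachable set is {p1, p2, p3, p4, p5, p6, p8, p9, p10}. That leaves p7, p11 unreachable — 2 in total.

2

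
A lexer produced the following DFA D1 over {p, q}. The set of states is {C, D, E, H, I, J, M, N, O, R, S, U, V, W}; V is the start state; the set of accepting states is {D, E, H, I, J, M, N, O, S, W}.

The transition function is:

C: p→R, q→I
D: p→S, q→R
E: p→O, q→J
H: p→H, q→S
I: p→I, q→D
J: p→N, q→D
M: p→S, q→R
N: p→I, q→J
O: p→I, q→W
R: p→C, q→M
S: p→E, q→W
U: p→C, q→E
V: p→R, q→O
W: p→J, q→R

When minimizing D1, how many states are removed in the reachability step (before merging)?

BFS from V reaches {C, D, E, I, J, M, N, O, R, S, V, W}; the 2 state(s) H, U are never visited.

2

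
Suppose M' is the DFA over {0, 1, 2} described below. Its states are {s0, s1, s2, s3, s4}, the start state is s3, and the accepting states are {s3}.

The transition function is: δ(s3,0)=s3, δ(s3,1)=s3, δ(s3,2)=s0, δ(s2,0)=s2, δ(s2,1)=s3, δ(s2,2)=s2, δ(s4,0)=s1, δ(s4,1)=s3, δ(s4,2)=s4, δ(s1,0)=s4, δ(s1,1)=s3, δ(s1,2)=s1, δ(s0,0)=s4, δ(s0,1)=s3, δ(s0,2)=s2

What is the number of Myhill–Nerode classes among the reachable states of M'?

2

All states are reachable from the start state.
P0 = {s3} | {s0,s1,s2,s4}.
No further refinement is possible. Final partition (2 blocks): {s3} | {s0,s1,s2,s4}.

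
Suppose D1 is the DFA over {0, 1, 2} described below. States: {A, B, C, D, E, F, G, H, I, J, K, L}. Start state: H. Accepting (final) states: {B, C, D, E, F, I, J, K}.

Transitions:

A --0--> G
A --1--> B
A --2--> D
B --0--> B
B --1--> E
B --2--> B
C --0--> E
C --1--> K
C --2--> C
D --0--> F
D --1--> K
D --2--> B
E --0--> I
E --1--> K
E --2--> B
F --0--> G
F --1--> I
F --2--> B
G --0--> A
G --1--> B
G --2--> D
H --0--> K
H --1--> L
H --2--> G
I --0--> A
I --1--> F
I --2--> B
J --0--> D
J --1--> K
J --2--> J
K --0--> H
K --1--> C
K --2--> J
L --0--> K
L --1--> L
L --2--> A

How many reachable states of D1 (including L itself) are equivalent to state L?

2

Every state is reachable, so we keep all 12.
P0 = {B,C,D,E,F,I,J,K} | {A,G,H,L}.
On input 0, block {B,C,D,E,F,I,J,K} splits into {B,C,D,E,J} and {F,I,K}.
Split {B,C,D,E,J} by δ(·,0) → {B,C,J} and {D,E}.
On input 0, block {B,C,J} splits into {C,J} and {B}.
On input 0, block {A,G,H,L} splits into {A,G} and {H,L}.
Refine {F,I,K} on symbol 0: members go to different blocks, giving {F,I} and {K}.
Stable partition: {C,J} | {A,G} | {F,I} | {D,E} | {B} | {H,L} | {K} — 7 equivalence classes.
The equivalence class containing L is {H,L}, of size 2.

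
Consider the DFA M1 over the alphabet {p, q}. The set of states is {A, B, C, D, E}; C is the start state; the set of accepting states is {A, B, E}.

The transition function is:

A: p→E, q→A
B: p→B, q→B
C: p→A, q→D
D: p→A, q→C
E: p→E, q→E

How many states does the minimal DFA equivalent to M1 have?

First remove the unreachable states {B}; 4 states remain.
Initial partition by acceptance: {A,E} | {C,D}.
The partition is now stable with 2 blocks: {A,E} | {C,D}.

2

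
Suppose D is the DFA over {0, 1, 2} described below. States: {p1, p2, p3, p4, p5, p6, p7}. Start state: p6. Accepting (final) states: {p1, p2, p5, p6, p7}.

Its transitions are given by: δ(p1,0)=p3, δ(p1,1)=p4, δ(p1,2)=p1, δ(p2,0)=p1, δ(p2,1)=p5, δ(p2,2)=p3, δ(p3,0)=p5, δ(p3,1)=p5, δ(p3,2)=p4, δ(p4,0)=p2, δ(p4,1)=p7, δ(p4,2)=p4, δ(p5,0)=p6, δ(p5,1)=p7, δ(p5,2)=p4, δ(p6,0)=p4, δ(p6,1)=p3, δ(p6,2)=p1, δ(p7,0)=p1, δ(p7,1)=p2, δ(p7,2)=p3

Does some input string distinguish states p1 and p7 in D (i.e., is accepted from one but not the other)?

Yes

All states are reachable from the start state.
P0 = {p1,p2,p5,p6,p7} | {p3,p4}.
Refine {p1,p2,p5,p6,p7} on symbol 0: members go to different blocks, giving {p2,p5,p7} and {p1,p6}.
The partition is now stable with 3 blocks: {p2,p5,p7} | {p3,p4} | {p1,p6}.
p1 and p7 end up in different blocks, so they are distinguishable. For instance, the string '0' is accepted from only p7.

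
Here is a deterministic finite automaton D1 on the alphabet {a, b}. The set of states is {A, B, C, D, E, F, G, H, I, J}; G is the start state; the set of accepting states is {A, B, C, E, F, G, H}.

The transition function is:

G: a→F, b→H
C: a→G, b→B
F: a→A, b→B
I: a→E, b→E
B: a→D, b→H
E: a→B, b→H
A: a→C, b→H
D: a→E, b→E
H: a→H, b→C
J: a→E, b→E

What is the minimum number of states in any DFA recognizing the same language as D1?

6

States {I,J} cannot be reached from the start state, so discard them.
Initial partition by acceptance: {A,B,C,E,F,G,H} | {D}.
Refine {A,B,C,E,F,G,H} on symbol a: members go to different blocks, giving {A,C,E,F,G,H} and {B}.
Refine {A,C,E,F,G,H} on symbol a: members go to different blocks, giving {A,C,F,G,H} and {E}.
On input b, block {A,C,F,G,H} splits into {A,G,H} and {C,F}.
Refine {A,G,H} on symbol a: members go to different blocks, giving {A,G} and {H}.
Stable partition: {A,G} | {D} | {B} | {E} | {C,F} | {H} — 6 equivalence classes.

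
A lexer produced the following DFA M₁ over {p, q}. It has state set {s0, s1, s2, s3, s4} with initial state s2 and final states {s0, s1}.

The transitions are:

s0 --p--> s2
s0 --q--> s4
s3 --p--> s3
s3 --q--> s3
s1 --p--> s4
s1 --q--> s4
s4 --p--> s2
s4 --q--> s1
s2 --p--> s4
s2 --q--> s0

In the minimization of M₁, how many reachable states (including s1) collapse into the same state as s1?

First remove the unreachable states {s3}; 4 states remain.
Start with accepting vs non-accepting: {s0,s1} | {s2,s4}.
No further refinement is possible. Final partition (2 blocks): {s0,s1} | {s2,s4}.
State s1 belongs to the block {s0,s1}, which has 2 states.

2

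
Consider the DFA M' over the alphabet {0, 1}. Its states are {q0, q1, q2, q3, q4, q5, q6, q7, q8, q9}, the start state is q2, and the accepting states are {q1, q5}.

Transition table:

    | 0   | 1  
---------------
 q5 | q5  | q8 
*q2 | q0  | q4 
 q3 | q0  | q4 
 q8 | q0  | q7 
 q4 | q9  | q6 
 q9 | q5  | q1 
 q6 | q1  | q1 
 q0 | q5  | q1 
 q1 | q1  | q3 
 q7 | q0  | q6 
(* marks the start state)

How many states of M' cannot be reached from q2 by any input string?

0

A breadth-first search from the start state visits every state.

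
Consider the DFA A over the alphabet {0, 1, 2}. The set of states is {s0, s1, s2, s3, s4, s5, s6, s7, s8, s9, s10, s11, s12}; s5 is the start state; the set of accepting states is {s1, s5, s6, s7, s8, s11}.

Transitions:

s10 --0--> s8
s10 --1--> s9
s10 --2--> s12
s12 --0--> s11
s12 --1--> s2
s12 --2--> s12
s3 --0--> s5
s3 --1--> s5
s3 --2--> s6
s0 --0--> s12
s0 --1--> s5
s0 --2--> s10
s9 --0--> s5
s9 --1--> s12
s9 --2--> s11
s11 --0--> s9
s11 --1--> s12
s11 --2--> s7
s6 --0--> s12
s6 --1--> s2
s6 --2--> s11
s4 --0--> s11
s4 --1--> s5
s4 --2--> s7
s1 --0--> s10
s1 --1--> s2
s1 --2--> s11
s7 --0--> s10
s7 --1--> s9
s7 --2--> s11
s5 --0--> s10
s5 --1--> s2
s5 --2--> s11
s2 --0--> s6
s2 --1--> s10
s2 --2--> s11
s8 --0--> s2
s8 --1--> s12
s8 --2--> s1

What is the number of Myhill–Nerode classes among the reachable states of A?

First remove the unreachable states {s0,s3,s4}; 10 states remain.
Initial partition by acceptance: {s1,s5,s6,s7,s8,s11} | {s2,s9,s10,s12}.
Refine {s2,s9,s10,s12} on symbol 2: members go to different blocks, giving {s2,s9} and {s10,s12}.
Refine {s1,s5,s6,s7,s8,s11} on symbol 0: members go to different blocks, giving {s1,s5,s6,s7} and {s8,s11}.
The partition is now stable with 4 blocks: {s1,s5,s6,s7} | {s2,s9} | {s10,s12} | {s8,s11}.

4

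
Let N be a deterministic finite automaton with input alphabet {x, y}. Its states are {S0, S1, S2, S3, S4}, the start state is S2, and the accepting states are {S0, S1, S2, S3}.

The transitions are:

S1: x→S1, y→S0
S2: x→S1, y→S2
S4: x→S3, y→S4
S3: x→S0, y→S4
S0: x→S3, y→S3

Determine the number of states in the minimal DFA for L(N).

5

All states are reachable from the start state.
P0 = {S0,S1,S2,S3} | {S4}.
Refine {S0,S1,S2,S3} on symbol y: members go to different blocks, giving {S0,S1,S2} and {S3}.
On input x, block {S0,S1,S2} splits into {S1,S2} and {S0}.
Refine {S1,S2} on symbol y: members go to different blocks, giving {S1} and {S2}.
Stable partition: {S1} | {S4} | {S3} | {S0} | {S2} — 5 equivalence classes.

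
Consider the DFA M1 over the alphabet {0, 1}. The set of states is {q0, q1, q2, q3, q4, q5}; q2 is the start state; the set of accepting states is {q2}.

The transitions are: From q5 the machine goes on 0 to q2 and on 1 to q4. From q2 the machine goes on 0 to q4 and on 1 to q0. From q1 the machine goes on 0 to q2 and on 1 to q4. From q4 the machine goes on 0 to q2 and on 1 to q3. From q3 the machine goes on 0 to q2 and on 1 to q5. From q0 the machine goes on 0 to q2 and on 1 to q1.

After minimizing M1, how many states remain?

2

All states are reachable from the start state.
Start with accepting vs non-accepting: {q2} | {q0,q1,q3,q4,q5}.
The partition is now stable with 2 blocks: {q2} | {q0,q1,q3,q4,q5}.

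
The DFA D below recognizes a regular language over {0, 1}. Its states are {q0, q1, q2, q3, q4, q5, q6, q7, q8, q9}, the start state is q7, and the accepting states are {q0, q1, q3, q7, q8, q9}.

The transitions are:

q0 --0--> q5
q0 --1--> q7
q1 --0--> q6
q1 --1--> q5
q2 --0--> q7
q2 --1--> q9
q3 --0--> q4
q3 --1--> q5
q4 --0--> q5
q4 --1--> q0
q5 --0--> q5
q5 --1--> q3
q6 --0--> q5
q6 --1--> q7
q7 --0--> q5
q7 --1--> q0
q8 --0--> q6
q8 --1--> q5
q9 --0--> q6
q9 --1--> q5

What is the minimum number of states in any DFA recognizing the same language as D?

First remove the unreachable states {q1,q2,q6,q8,q9}; 5 states remain.
P0 = {q0,q3,q7} | {q4,q5}.
Split {q0,q3,q7} by δ(·,1) → {q0,q7} and {q3}.
Split {q4,q5} by δ(·,1) → {q4} and {q5}.
The partition is now stable with 4 blocks: {q0,q7} | {q4} | {q3} | {q5}.

4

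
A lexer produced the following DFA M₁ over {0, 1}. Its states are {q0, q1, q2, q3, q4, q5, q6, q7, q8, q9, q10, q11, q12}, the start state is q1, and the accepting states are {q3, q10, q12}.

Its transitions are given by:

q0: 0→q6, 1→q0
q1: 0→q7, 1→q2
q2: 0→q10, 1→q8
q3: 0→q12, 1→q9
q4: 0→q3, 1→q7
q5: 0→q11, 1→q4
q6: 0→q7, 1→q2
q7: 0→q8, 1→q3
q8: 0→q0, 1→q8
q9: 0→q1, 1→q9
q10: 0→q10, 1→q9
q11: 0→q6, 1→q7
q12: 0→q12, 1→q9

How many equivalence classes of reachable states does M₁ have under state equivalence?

States {q4,q5,q11} cannot be reached from the start state, so discard them.
Initial partition by acceptance: {q3,q10,q12} | {q0,q1,q2,q6,q7,q8,q9}.
On input 0, block {q0,q1,q2,q6,q7,q8,q9} splits into {q0,q1,q6,q7,q8,q9} and {q2}.
On input 1, block {q0,q1,q6,q7,q8,q9} splits into {q0,q8,q9} and {q1,q6} and {q7}.
On input 0, block {q0,q8,q9} splits into {q0,q9} and {q8}.
The partition is now stable with 6 blocks: {q3,q10,q12} | {q0,q9} | {q2} | {q1,q6} | {q7} | {q8}.

6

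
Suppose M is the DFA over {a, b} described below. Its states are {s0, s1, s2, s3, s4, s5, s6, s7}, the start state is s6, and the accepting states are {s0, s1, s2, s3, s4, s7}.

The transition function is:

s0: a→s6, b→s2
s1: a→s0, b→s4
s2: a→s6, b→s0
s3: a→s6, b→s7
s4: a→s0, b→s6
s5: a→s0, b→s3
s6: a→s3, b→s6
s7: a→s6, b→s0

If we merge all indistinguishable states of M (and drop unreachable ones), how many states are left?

2

States {s1,s4,s5} cannot be reached from the start state, so discard them.
Initial partition by acceptance: {s0,s2,s3,s7} | {s6}.
Stable partition: {s0,s2,s3,s7} | {s6} — 2 equivalence classes.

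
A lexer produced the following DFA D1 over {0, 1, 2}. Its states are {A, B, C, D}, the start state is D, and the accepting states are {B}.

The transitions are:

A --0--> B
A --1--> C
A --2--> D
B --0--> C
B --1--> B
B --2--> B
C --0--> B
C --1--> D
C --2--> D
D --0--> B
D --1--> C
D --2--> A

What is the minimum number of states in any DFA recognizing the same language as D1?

2

Initial partition by acceptance: {B} | {A,C,D}.
The partition is now stable with 2 blocks: {B} | {A,C,D}.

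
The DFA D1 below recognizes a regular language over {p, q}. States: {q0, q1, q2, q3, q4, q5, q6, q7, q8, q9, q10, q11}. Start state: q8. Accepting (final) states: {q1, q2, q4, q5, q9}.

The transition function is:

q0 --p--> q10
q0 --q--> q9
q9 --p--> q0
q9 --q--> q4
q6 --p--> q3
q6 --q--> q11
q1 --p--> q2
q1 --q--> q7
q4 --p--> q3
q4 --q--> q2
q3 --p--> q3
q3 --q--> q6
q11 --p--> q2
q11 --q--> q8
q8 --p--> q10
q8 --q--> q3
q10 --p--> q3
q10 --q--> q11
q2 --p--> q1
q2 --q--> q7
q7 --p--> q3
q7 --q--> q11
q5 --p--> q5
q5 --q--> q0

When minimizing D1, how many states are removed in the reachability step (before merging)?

4

Starting at q8 and following transitions, the reachable set is {q1, q2, q3, q6, q7, q8, q10, q11}. That leaves q0, q4, q5, q9 unreachable — 4 in total.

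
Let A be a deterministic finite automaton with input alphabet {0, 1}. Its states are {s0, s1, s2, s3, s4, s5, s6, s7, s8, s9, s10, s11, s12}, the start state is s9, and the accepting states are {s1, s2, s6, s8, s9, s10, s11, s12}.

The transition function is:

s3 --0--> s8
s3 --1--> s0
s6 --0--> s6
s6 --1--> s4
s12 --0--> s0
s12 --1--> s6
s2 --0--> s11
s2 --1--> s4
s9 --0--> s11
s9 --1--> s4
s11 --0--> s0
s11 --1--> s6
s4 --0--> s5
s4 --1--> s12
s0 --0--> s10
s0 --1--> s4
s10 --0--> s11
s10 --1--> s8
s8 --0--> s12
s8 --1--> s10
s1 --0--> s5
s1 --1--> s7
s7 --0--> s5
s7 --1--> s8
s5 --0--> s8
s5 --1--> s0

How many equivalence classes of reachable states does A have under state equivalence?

States {s1,s2,s3,s7} cannot be reached from the start state, so discard them.
Start with accepting vs non-accepting: {s6,s8,s9,s10,s11,s12} | {s0,s4,s5}.
Refine {s6,s8,s9,s10,s11,s12} on symbol 0: members go to different blocks, giving {s6,s8,s9,s10} and {s11,s12}.
Refine {s6,s8,s9,s10} on symbol 0: members go to different blocks, giving {s8,s9,s10} and {s6}.
Refine {s8,s9,s10} on symbol 1: members go to different blocks, giving {s8,s10} and {s9}.
On input 0, block {s0,s4,s5} splits into {s0,s5} and {s4}.
Refine {s0,s5} on symbol 1: members go to different blocks, giving {s0} and {s5}.
Stable partition: {s8,s10} | {s0} | {s11,s12} | {s6} | {s9} | {s4} | {s5} — 7 equivalence classes.

7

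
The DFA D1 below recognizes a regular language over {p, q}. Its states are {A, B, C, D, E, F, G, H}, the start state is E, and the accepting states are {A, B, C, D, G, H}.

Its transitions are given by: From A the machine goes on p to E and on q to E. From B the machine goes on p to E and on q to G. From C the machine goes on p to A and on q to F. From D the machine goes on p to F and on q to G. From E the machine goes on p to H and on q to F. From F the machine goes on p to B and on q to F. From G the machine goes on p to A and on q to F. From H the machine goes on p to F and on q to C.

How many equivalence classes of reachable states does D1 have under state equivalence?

First remove the unreachable states {D}; 7 states remain.
Start with accepting vs non-accepting: {A,B,C,G,H} | {E,F}.
Split {A,B,C,G,H} by δ(·,p) → {A,B,H} and {C,G}.
Split {A,B,H} by δ(·,q) → {B,H} and {A}.
The partition is now stable with 4 blocks: {B,H} | {E,F} | {C,G} | {A}.

4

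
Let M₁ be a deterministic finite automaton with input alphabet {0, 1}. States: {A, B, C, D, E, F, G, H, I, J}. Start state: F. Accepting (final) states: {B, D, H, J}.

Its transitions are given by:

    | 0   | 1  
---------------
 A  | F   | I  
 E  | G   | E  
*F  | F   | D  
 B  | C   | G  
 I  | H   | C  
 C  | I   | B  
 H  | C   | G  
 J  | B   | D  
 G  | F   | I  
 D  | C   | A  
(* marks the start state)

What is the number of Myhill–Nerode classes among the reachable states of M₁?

5

States {E,J} cannot be reached from the start state, so discard them.
P0 = {B,D,H} | {A,C,F,G,I}.
On input 0, block {A,C,F,G,I} splits into {A,C,F,G} and {I}.
Refine {A,C,F,G} on symbol 0: members go to different blocks, giving {A,F,G} and {C}.
Split {A,F,G} by δ(·,1) → {A,G} and {F}.
No further refinement is possible. Final partition (5 blocks): {B,D,H} | {A,G} | {I} | {C} | {F}.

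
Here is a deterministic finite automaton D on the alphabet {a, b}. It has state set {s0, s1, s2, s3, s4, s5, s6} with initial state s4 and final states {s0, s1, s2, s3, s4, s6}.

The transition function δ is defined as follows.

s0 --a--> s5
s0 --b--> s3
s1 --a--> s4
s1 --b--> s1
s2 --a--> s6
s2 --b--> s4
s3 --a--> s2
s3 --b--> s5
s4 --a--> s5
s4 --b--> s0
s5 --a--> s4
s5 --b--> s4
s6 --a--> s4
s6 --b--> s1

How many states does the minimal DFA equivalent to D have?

6

Start with accepting vs non-accepting: {s0,s1,s2,s3,s4,s6} | {s5}.
Split {s0,s1,s2,s3,s4,s6} by δ(·,a) → {s1,s2,s3,s6} and {s0,s4}.
Refine {s1,s2,s3,s6} on symbol a: members go to different blocks, giving {s1,s6} and {s2,s3}.
Refine {s0,s4} on symbol b: members go to different blocks, giving {s0} and {s4}.
On input a, block {s2,s3} splits into {s2} and {s3}.
No further refinement is possible. Final partition (6 blocks): {s1,s6} | {s5} | {s0} | {s2} | {s4} | {s3}.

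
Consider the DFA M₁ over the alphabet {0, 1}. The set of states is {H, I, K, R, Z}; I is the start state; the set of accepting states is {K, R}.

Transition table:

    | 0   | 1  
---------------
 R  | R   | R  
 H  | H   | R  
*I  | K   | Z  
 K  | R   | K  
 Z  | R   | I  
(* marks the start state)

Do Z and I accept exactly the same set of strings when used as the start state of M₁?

Yes

First remove the unreachable states {H}; 4 states remain.
Initial partition by acceptance: {K,R} | {I,Z}.
No further refinement is possible. Final partition (2 blocks): {K,R} | {I,Z}.
Z and I lie in the same block of the stable partition, so they are equivalent — no string distinguishes them.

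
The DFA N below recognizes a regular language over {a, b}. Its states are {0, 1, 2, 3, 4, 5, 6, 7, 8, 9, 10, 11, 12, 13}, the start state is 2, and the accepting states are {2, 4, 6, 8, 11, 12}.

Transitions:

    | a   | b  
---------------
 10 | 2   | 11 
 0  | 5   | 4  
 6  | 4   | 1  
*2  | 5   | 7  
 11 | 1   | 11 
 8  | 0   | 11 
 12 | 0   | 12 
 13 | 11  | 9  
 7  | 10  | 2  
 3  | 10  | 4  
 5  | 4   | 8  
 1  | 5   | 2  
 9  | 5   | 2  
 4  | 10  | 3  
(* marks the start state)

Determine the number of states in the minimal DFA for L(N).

States {6,9,12,13} cannot be reached from the start state, so discard them.
P0 = {2,4,8,11} | {0,1,3,5,7,10}.
Refine {2,4,8,11} on symbol b: members go to different blocks, giving {2,4} and {8,11}.
On input a, block {0,1,3,5,7,10} splits into {0,1,3,7} and {5,10}.
Stable partition: {2,4} | {0,1,3,7} | {8,11} | {5,10} — 4 equivalence classes.

4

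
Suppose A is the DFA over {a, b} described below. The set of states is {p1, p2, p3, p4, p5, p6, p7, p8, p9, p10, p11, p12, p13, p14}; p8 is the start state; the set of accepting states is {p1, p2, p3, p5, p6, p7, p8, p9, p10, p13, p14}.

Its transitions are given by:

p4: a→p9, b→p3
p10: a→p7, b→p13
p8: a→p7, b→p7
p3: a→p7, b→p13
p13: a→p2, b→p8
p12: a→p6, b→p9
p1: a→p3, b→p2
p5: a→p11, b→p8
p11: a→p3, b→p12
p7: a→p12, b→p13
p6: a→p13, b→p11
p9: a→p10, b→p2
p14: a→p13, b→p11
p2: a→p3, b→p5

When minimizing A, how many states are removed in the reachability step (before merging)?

Starting at p8 and following transitions, the reachable set is {p2, p3, p5, p6, p7, p8, p9, p10, p11, p12, p13}. That leaves p1, p4, p14 unreachable — 3 in total.

3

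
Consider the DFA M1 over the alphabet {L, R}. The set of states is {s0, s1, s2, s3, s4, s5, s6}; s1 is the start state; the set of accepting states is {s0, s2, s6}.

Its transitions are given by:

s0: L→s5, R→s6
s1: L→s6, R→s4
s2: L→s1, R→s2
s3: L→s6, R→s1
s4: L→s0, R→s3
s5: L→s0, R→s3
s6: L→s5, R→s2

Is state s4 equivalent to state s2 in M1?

No

P0 = {s0,s2,s6} | {s1,s3,s4,s5}.
Stable partition: {s0,s2,s6} | {s1,s3,s4,s5} — 2 equivalence classes.
s4 and s2 end up in different blocks, so they are distinguishable. For instance, the string 'ε' is accepted from only s2.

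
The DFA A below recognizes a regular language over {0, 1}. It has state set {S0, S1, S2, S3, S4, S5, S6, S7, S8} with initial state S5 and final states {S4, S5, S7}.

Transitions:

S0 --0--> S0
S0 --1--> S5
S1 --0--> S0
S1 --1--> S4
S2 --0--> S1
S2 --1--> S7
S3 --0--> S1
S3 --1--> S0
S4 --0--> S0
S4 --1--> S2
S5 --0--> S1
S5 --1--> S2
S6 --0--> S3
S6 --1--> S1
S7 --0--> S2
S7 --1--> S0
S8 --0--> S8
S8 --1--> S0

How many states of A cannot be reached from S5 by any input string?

3

BFS from S5 reaches {S0, S1, S2, S4, S5, S7}; the 3 state(s) S3, S6, S8 are never visited.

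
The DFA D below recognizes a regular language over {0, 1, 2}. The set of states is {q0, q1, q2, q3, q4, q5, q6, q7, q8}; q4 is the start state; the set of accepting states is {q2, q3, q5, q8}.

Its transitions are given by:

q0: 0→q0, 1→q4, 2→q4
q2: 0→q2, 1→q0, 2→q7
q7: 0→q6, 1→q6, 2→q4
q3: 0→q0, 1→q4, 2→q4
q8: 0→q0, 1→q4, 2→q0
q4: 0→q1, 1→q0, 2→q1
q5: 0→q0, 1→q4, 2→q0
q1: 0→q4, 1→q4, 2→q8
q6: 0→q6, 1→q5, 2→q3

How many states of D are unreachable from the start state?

5

No path from q4 leads to q2, q3, q5, q6, q7; the other 4 states are all reachable.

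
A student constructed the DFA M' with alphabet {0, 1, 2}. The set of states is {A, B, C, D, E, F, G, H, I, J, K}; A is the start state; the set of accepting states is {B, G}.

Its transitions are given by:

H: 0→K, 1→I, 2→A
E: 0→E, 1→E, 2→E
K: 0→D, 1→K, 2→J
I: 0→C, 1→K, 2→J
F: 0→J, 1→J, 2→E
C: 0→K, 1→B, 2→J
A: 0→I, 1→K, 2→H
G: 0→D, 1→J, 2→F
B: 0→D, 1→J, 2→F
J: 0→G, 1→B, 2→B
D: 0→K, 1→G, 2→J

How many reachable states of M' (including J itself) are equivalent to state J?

1

P0 = {B,G} | {A,C,D,E,F,H,I,J,K}.
Refine {A,C,D,E,F,H,I,J,K} on symbol 0: members go to different blocks, giving {A,C,D,E,F,H,I,K} and {J}.
Split {A,C,D,E,F,H,I,K} by δ(·,0) → {A,C,D,E,H,I,K} and {F}.
On input 1, block {A,C,D,E,H,I,K} splits into {A,E,H,I,K} and {C,D}.
Split {A,E,H,I,K} by δ(·,0) → {A,E,H} and {I,K}.
On input 0, block {A,E,H} splits into {A,H} and {E}.
The partition is now stable with 7 blocks: {B,G} | {A,H} | {J} | {F} | {C,D} | {I,K} | {E}.
State J belongs to the block {J}, which has 1 states.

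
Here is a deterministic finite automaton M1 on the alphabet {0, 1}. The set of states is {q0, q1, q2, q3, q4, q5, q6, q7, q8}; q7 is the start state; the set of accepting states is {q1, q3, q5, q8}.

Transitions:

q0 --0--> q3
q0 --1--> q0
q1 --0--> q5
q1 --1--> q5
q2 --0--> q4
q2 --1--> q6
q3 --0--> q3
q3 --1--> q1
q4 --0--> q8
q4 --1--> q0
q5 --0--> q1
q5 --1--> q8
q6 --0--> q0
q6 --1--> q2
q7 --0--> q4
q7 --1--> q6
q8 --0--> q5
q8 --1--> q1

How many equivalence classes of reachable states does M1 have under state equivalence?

3

Initial partition by acceptance: {q1,q3,q5,q8} | {q0,q2,q4,q6,q7}.
Split {q0,q2,q4,q6,q7} by δ(·,0) → {q2,q6,q7} and {q0,q4}.
No further refinement is possible. Final partition (3 blocks): {q1,q3,q5,q8} | {q2,q6,q7} | {q0,q4}.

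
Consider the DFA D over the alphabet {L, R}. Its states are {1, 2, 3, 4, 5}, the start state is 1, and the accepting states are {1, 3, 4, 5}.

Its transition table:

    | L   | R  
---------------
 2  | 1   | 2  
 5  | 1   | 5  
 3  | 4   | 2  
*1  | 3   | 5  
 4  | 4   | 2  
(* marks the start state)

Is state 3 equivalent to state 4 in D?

Yes

Start with accepting vs non-accepting: {1,3,4,5} | {2}.
On input R, block {1,3,4,5} splits into {1,5} and {3,4}.
Refine {1,5} on symbol L: members go to different blocks, giving {1} and {5}.
Stable partition: {1} | {2} | {3,4} | {5} — 4 equivalence classes.
3 and 4 lie in the same block of the stable partition, so they are equivalent — no string distinguishes them.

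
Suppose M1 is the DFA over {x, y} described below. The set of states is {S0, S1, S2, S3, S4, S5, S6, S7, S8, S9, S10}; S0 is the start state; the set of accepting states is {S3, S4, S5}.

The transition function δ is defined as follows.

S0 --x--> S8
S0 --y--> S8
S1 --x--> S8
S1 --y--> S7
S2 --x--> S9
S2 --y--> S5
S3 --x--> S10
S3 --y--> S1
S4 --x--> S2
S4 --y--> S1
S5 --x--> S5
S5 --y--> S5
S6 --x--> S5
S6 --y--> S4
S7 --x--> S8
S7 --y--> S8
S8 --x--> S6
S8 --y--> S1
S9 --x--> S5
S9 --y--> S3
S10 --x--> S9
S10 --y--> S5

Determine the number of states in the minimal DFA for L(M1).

7

Every state is reachable, so we keep all 11.
Start with accepting vs non-accepting: {S3,S4,S5} | {S0,S1,S2,S6,S7,S8,S9,S10}.
Refine {S3,S4,S5} on symbol x: members go to different blocks, giving {S3,S4} and {S5}.
Split {S0,S1,S2,S6,S7,S8,S9,S10} by δ(·,x) → {S0,S1,S2,S7,S8,S10} and {S6,S9}.
On input x, block {S0,S1,S2,S7,S8,S10} splits into {S0,S1,S7} and {S2,S8,S10}.
Split {S0,S1,S7} by δ(·,y) → {S0,S7} and {S1}.
On input y, block {S2,S8,S10} splits into {S2,S10} and {S8}.
The partition is now stable with 7 blocks: {S3,S4} | {S0,S7} | {S5} | {S6,S9} | {S2,S10} | {S1} | {S8}.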